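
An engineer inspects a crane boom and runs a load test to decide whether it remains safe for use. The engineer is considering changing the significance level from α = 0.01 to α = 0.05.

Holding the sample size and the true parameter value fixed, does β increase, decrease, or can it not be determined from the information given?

Relaxing α lowers the evidence threshold; under Ha, outcomes that previously fell short now trigger rejection.

It decreases.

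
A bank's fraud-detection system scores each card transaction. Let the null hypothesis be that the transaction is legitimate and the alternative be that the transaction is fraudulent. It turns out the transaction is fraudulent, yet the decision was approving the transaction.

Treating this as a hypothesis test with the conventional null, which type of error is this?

'Approving the transaction' corresponds to failing to reject H₀.
H₀ was not rejected but H₀ is false — a Type II error (false negative).

Type II error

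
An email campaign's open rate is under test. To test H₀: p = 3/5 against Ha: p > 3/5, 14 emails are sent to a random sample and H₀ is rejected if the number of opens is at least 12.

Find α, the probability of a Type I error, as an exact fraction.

242868537/6103515625

Under H₀, X ~ Binomial(14, 3/5), and α = P(X ≥ 12).
Summing C(14,j)(3/5)^j(2/5)^{14−j} for j = 12,…,14 gives 242868537/6103515625.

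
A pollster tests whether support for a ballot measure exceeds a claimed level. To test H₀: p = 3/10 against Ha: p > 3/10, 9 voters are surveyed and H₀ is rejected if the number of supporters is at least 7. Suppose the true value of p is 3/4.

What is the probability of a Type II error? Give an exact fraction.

13085/32768

β = P(fail to reject H₀ | Ha true) = P(S ≤ 6 | p = 3/4), S ~ Binomial(9, 3/4).
Adding the binomial probabilities P(S=0)+…+P(S=6) at p = 3/4 gives 13085/32768.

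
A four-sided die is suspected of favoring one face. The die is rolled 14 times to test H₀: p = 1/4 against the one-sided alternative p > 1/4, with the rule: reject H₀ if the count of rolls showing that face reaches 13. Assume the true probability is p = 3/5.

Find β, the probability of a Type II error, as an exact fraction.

6054091612/6103515625

A Type II error is failing to reject when Ha holds: with p = 3/5, β = P(K ≤ 12).
Equivalently, β = 1 − P(K ≥ 13) = 6054091612/6103515625.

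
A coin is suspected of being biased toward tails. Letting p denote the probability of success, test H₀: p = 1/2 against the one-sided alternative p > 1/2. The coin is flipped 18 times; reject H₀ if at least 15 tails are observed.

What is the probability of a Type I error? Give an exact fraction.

α = P(reject H₀ | H₀ true) = P(Y ≥ 15 | p = 1/2), with Y ~ Binomial(18, 1/2).
That's C(18,15) + C(18,16) + C(18,17) + C(18,18) over 2^18, i.e. (816 + 153 + 18 + 1)/262144 = 988/262144 = 247/65536.

247/65536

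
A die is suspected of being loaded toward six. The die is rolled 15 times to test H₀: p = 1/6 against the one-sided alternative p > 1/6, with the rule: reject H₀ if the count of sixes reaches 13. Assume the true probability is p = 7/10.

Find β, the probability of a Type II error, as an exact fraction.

β = P(fail to reject H₀ | Ha true) = P(Y ≤ 12 | p = 7/10), Y ~ Binomial(15, 7/10).
Summing C(15,j)·(7/10)^j·(3/10)^{15-j} for j = 0..12 gives 873172285377237/1000000000000000.

873172285377237/1000000000000000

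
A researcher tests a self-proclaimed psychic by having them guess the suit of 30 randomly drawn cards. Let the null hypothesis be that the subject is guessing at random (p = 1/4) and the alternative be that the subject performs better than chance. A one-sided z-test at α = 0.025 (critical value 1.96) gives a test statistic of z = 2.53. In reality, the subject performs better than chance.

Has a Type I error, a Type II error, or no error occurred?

Since z = 2.53 > z* = 1.96, H₀ is rejected.
H₀ is false (actually the subject performs better than chance).
The decision matches the true state — no error.

Neither — the decision is correct.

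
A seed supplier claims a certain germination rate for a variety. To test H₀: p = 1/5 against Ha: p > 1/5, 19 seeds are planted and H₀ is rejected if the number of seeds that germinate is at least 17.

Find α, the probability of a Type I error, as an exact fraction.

Under H₀, X ~ Binomial(19, 1/5), and α = P(X ≥ 17).
P(X ≥ 17) = Σ_{j=17}^{19} C(19,j)·(1/5)^j·(4/5)^{19-j} = 2813/19073486328125.

2813/19073486328125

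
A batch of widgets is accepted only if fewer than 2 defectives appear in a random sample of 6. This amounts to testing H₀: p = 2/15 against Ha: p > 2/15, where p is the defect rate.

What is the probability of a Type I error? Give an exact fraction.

The significance level is the probability, assuming p = 2/15, of seeing 2 or more defectives in 6 draws.
Via the complement, α = 1 − Σ_{j=0}^{1} C(6,j)(2/15)^j(13/15)^{6-j} = 84332/455625.

84332/455625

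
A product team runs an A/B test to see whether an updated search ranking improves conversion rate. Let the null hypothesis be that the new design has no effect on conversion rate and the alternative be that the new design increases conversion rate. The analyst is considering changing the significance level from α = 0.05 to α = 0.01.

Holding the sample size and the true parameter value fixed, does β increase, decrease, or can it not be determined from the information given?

A smaller α moves the rejection region further into the tail. With the alternative true, more outcomes now fall outside the rejection region, so failing to reject becomes more likely.

It increases.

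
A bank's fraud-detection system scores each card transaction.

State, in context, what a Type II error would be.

With the conventional null hypothesis that the transaction is legitimate:
A Type II error is failing to reject H₀ when H₀ is false.
Here that means approving the transaction when actually the transaction is fraudulent.

A Type II error would mean concluding that the transaction is legitimate (or at least failing to establish that the transaction is fraudulent) when in fact the transaction is fraudulent.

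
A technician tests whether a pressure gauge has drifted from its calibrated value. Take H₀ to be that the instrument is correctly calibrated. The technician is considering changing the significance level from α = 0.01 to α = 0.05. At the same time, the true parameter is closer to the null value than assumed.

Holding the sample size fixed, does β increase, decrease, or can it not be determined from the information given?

Cannot be determined from the information given.

The first change alone would make β decrease; the second alone would make β increase. Which effect dominates depends on the magnitudes, which are not given.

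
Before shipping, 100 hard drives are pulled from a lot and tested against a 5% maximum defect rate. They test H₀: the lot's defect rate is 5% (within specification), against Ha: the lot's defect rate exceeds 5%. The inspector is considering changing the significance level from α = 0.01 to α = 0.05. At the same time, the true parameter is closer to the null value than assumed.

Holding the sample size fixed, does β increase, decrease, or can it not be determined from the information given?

The first change alone would make β decrease; the second alone would make β increase. Which effect dominates depends on the magnitudes, which are not given.

Cannot be determined from the information given.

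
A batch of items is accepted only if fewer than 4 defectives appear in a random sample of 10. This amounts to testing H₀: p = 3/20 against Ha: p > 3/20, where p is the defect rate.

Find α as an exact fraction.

Under H₀, S ~ Binomial(10, 3/20); the Type I error rate is P(S ≥ 4).
α = 1 − P(S ≤ 3) = 1 − 2432077314871/2560000000000 = 127922685129/2560000000000.

127922685129/2560000000000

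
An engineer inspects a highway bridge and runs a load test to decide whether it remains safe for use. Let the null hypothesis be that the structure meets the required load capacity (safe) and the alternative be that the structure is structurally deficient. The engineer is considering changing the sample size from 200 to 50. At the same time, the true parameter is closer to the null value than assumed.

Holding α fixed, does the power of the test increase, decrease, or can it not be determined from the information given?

With less data the test statistic is noisier; under Ha, more outcomes land inside the acceptance region. A smaller true effect puts the Ha sampling distribution closer to H₀, so more of it falls in the non-rejection region. Both changes push β in the same direction.
Since power = 1 − β and β increases, power decreases.

It decreases.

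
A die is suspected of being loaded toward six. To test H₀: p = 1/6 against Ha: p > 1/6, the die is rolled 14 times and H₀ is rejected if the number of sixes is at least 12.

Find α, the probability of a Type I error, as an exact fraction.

391/13060694016

The Type I error probability is α = P(Y ≥ 12) computed under H₀, where Y ~ Binomial(14, 1/6).
P(Y ≥ 12) = Σ_{j=12}^{14} C(14,j)·(1/6)^j·(5/6)^{14-j} = 391/13060694016.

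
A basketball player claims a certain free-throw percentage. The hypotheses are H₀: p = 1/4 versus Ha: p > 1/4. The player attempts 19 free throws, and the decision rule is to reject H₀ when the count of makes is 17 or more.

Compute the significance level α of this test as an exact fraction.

α = P(reject H₀ | H₀ true) = P(S ≥ 17 | p = 1/4), with S ~ Binomial(19, 1/4).
Summing C(19,j)(1/4)^j(3/4)^{19−j} for j = 17,…,19 gives 1597/274877906944.

1597/274877906944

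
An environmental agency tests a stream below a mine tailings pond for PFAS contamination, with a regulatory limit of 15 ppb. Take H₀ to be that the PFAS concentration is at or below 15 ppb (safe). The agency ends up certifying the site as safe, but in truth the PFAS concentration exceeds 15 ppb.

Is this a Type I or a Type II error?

'Certifying the site as safe' corresponds to failing to reject H₀.
H₀ was not rejected but H₀ is false — a Type II error (false negative).

Type II error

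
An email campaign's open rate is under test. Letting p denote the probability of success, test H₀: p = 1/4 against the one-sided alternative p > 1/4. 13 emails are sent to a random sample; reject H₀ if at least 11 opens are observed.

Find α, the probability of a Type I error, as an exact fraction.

α = P(reject H₀ | H₀ true) = P(K ≥ 11 | p = 1/4), with K ~ Binomial(13, 1/4).
P(K ≥ 11) = Σ_{j=11}^{13} C(13,j)·(1/4)^j·(3/4)^{13-j} = 371/33554432.

371/33554432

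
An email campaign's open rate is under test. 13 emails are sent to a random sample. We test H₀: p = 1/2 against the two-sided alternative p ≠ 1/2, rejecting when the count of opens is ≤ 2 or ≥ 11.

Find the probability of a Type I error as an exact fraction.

α = P(X ≤ 2 or X ≥ 11 | p = 1/2), X ~ Binomial(13, 1/2).
By symmetry, α = 2·P(X ≤ 2) = 2·(1 + 13 + 78)/8192 = 184/8192 = 23/1024.

23/1024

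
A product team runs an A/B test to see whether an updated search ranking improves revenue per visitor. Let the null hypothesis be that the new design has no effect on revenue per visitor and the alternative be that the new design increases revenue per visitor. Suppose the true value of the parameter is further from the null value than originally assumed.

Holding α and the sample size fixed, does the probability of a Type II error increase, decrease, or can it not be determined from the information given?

It decreases.

A bigger departure from H₀ is easier for the test to detect, so it fails to reject less often.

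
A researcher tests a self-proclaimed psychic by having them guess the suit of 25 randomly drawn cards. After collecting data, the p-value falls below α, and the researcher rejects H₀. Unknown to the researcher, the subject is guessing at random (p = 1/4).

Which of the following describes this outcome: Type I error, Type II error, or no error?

The conventional null hypothesis here is that the subject is guessing at random (p = 1/4).
H₀ was rejected, but H₀ is actually true.
Rejecting a true null hypothesis is a Type I error (false positive).

Type I error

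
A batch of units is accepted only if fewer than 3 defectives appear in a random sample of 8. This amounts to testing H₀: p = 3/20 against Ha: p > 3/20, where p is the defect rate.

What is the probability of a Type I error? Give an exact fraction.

α = P(reject H₀ | H₀ true) = P(K ≥ 3 | p = 3/20), K ~ Binomial(8, 3/20).
α = 1 − P(K ≤ 2) = 1 − 22906552981/25600000000 = 2693447019/25600000000.

2693447019/25600000000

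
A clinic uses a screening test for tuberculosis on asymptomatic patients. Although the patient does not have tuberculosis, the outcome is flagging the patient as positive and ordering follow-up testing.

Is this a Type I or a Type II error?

Type I error

The null hypothesis here is that the patient does not have tuberculosis.
'Flagging the patient as positive and ordering follow-up testing' corresponds to rejecting H₀.
H₀ was rejected but H₀ is true — a Type I error (false positive).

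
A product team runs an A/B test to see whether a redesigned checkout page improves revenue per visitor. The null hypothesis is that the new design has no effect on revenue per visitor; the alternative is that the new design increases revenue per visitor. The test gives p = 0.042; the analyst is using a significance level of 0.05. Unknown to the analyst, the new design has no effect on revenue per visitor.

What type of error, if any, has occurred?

Type I error

Since p = 0.042 < α = 0.05, H₀ is rejected.
H₀ is true (actually the new design has no effect on revenue per visitor).
Rejecting a true H₀ is a Type I error.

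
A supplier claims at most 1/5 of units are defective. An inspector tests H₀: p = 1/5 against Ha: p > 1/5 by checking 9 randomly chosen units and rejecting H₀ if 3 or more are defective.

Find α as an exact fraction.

511333/1953125

α = P(reject H₀ | H₀ true) = P(K ≥ 3 | p = 1/5), K ~ Binomial(9, 1/5).
Computing the lower-tail complement: 1 − 1441792/1953125 = 511333/1953125.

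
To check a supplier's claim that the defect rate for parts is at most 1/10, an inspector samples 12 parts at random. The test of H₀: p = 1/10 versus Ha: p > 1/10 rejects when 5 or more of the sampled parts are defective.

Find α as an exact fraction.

The significance level is the probability, assuming p = 1/10, of seeing 5 or more defectives in 12 draws.
Via the complement, α = 1 − Σ_{j=0}^{4} C(12,j)(1/10)^j(9/10)^{12-j} = 432934327/100000000000.

432934327/100000000000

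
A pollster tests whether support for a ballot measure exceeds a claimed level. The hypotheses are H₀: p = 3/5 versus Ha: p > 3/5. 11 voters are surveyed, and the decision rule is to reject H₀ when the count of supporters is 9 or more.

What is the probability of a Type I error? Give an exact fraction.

1161297/9765625

The Type I error probability is α = P(K ≥ 9) computed under H₀, where K ~ Binomial(11, 3/5).
P(K ≥ 9) = Σ_{j=9}^{11} C(11,j)·(3/5)^j·(2/5)^{11-j} = 1161297/9765625.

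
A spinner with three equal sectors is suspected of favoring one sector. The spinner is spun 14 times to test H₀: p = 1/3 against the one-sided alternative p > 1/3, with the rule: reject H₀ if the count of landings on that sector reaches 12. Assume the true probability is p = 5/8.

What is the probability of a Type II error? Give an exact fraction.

2070361146177/2199023255552

Under the alternative p = 5/8, X ~ Binomial(14, 5/8); β is the probability the test does not reject, P(X < 12).
Summing C(14,j)·(5/8)^j·(3/8)^{14-j} for j = 0..11 gives 2070361146177/2199023255552.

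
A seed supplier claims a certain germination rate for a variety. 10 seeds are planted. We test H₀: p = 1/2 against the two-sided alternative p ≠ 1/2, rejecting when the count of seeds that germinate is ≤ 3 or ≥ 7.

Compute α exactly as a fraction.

Under H₀, Y ~ Binomial(10, 1/2); α is the probability of landing in either tail, P(Y ≤ 3) + P(Y ≥ 7).
Each tail has probability (1 + 10 + 45 + 120)/1024; doubling gives α = 352/1024 = 11/32.

11/32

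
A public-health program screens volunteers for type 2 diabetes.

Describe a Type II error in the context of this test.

A Type II error would mean concluding that the patient does not have type 2 diabetes (or at least failing to establish that the patient has type 2 diabetes) when in fact the patient has type 2 diabetes.

With the conventional null hypothesis that the patient does not have type 2 diabetes:
A Type II error is failing to reject H₀ when H₀ is false.
Here that means clearing the patient as negative when actually the patient has type 2 diabetes.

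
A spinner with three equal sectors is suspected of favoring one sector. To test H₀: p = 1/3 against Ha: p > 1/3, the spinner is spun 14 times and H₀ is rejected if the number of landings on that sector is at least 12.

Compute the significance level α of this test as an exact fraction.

131/1594323

α = P(reject H₀ | H₀ true) = P(K ≥ 12 | p = 1/3), with K ~ Binomial(14, 1/3).
Adding the binomial terms for j = 12 through 14 with p = 1/3 yields 131/1594323.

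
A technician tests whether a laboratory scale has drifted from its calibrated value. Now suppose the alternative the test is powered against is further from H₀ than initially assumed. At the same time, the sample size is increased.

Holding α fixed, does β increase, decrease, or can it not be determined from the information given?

The further the true parameter sits from the null value, the more of the Ha sampling distribution falls in the rejection region. A larger sample reduces the standard error, pulling the sampling distribution under Ha further from the non-rejection region. Both changes push β in the same direction.

It decreases.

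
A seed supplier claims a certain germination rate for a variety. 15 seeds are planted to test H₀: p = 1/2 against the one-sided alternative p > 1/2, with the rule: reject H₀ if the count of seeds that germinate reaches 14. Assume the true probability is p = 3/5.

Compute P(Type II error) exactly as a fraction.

Under the alternative p = 3/5, S ~ Binomial(15, 3/5); β is the probability the test does not reject, P(S < 14).
Adding the binomial probabilities P(S=0)+…+P(S=13) at p = 3/5 gives 30359740148/30517578125.

30359740148/30517578125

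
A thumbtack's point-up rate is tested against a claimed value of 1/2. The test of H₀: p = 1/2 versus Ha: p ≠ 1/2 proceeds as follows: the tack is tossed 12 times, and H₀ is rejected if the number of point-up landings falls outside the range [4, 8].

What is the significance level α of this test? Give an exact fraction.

299/2048

The significance level is the null-hypothesis probability of the rejection region {≤3} ∪ {≥9}.
By symmetry, α = 2·P(S ≤ 3) = 2·(1 + 12 + 66 + 220)/4096 = 598/4096 = 299/2048.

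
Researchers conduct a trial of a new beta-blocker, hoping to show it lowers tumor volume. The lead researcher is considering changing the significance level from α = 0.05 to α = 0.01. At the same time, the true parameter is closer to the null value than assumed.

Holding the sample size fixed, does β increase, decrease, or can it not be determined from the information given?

A smaller α moves the rejection region further into the tail. With the alternative true, more outcomes now fall outside the rejection region, so failing to reject becomes more likely. A smaller true effect puts the Ha sampling distribution closer to H₀, so more of it falls in the non-rejection region. Both changes push β in the same direction.

It increases.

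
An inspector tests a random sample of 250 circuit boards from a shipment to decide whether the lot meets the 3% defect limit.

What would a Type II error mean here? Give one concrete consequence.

With the conventional null hypothesis that the lot's defect rate is 3% (within specification):
A Type II error is failing to reject H₀ when H₀ is false.
Here that means accepting the lot and shipping it when actually the lot's defect rate exceeds 3%.

A Type II error would mean concluding that the lot's defect rate is 3% (within specification) (or at least failing to establish that the lot's defect rate exceeds 3%) when in fact the lot's defect rate exceeds 3%. Consequence: defective units reach the field, triggering recalls or failures.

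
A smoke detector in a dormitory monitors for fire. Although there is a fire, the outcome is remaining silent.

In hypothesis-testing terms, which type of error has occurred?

The null hypothesis here is that there is no fire.
'Remaining silent' corresponds to failing to reject H₀.
H₀ was not rejected but H₀ is false — a Type II error (false negative).

Type II error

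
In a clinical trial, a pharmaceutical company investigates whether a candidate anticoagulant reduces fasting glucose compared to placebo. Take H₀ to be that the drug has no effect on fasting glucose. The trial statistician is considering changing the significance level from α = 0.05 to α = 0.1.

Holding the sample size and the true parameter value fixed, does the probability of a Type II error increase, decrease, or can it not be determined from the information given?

A larger α widens the rejection region, so when the alternative is true more outcomes lead to rejection — failing to reject becomes less likely.

It decreases.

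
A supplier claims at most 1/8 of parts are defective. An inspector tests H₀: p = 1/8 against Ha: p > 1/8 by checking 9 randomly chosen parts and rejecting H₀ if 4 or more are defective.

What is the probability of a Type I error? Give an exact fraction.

76589/4194304

The significance level is the probability, assuming p = 1/8, of seeing 4 or more defectives in 9 draws.
Computing the lower-tail complement: 1 − 4117715/4194304 = 76589/4194304.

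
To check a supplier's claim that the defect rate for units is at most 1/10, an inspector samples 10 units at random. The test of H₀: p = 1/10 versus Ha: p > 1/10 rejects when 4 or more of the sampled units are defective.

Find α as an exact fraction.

α = P(reject H₀ | H₀ true) = P(K ≥ 4 | p = 1/10), K ~ Binomial(10, 1/10).
Via the complement, α = 1 − Σ_{j=0}^{3} C(10,j)(1/10)^j(9/10)^{10-j} = 7996999/625000000.

7996999/625000000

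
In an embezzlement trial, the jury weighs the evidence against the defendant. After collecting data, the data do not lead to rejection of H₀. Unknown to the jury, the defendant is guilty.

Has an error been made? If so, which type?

The conventional null hypothesis here is that the defendant is innocent.
H₀ was not rejected, but H₀ is actually false.
Failing to reject a false null hypothesis is a Type II error (false negative).

Type II error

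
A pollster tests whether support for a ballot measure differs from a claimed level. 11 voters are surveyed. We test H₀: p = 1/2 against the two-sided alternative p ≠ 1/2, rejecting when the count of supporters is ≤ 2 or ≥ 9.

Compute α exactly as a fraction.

The significance level is the null-hypothesis probability of the rejection region {≤2} ∪ {≥9}.
The two tails are symmetric, so α = 2·(1 + 11 + 55)/2^11 = 134/2048 = 67/1024.

67/1024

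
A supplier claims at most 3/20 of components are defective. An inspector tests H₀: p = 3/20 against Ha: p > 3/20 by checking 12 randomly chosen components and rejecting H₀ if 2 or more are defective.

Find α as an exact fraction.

α = P(reject H₀ | H₀ true) = P(X ≥ 2 | p = 3/20), X ~ Binomial(12, 3/20).
Via the complement, α = 1 − Σ_{j=0}^{1} C(12,j)(3/20)^j(17/20)^{12-j} = 2279589495695451/4096000000000000.

2279589495695451/4096000000000000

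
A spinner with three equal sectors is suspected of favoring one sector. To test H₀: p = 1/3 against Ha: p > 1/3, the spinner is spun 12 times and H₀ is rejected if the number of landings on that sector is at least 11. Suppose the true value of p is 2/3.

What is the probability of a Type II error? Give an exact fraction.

Under the alternative p = 2/3, K ~ Binomial(12, 2/3); β is the probability the test does not reject, P(K < 11).
Equivalently, β = 1 − P(K ≥ 11) = 502769/531441.

502769/531441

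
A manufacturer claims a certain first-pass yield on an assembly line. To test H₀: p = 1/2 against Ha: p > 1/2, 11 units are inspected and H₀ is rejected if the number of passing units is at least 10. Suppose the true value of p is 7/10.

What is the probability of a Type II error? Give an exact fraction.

A Type II error is failing to reject when Ha holds: with p = 7/10, β = P(K ≤ 9).
Summing C(11,j)·(7/10)^j·(3/10)^{11-j} for j = 0..9 gives 2217524751/2500000000.

2217524751/2500000000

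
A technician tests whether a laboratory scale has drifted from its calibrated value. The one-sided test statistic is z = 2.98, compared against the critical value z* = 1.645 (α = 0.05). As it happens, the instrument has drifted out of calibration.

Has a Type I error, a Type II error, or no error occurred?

No error — this is a correct decision.

The conventional null hypothesis is that the instrument is correctly calibrated.
Since z = 2.98 > z* = 1.645, H₀ is rejected.
H₀ is false (actually the instrument has drifted out of calibration).
The decision matches the true state — no error.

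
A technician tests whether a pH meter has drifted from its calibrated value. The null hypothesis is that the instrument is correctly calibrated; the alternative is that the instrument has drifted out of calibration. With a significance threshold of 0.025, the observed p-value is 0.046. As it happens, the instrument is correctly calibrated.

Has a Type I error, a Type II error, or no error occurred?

Since p = 0.046 ≥ α = 0.025, H₀ is not rejected.
H₀ is true (actually the instrument is correctly calibrated).
The decision matches the true state — no error.

No error (correct decision).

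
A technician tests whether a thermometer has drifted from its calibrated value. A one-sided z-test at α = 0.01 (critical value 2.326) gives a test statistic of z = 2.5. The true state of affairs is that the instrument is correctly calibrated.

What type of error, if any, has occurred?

Type I error

The conventional null hypothesis is that the instrument is correctly calibrated.
Since z = 2.5 > z* = 2.326, H₀ is rejected.
H₀ is true (actually the instrument is correctly calibrated).
Rejecting a true H₀ is a Type I error.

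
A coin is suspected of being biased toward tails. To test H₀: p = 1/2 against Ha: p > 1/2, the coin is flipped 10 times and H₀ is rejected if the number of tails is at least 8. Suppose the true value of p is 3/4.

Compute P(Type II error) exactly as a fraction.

A Type II error is failing to reject when Ha holds: with p = 3/4, β = P(K ≤ 7).
Equivalently, β = 1 − P(K ≥ 8) = 124363/262144.

124363/262144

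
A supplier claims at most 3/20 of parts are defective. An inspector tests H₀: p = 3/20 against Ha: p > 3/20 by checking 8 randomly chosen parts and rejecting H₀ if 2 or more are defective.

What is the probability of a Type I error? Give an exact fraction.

α = P(reject H₀ | H₀ true) = P(K ≥ 2 | p = 3/20), K ~ Binomial(8, 3/20).
Via the complement, α = 1 − Σ_{j=0}^{1} C(8,j)(3/20)^j(17/20)^{8-j} = 8776114407/25600000000.

8776114407/25600000000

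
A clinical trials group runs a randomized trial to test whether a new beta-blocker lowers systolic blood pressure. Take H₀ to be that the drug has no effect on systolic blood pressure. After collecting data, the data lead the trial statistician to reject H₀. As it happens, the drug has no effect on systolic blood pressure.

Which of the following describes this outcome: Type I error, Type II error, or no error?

H₀ was rejected, but H₀ is actually true.
Rejecting a true null hypothesis is a Type I error (false positive).

Type I error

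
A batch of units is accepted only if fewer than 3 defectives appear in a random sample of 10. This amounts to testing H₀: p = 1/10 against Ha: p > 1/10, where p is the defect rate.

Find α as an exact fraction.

α = P(reject H₀ | H₀ true) = P(Y ≥ 3 | p = 1/10), Y ~ Binomial(10, 1/10).
Via the complement, α = 1 − Σ_{j=0}^{2} C(10,j)(1/10)^j(9/10)^{10-j} = 87738533/1250000000.

87738533/1250000000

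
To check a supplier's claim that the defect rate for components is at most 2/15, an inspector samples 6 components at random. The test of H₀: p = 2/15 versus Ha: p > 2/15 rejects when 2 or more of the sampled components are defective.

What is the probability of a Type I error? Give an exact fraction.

84332/455625

The significance level is the probability, assuming p = 2/15, of seeing 2 or more defectives in 6 draws.
Computing the lower-tail complement: 1 − 371293/455625 = 84332/455625.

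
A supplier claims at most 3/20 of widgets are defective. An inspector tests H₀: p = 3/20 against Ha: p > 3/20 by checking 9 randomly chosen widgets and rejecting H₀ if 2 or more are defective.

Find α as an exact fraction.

51266668149/128000000000

Under H₀, X ~ Binomial(9, 3/20); the Type I error rate is P(X ≥ 2).
Computing the lower-tail complement: 1 − 76733331851/128000000000 = 51266668149/128000000000.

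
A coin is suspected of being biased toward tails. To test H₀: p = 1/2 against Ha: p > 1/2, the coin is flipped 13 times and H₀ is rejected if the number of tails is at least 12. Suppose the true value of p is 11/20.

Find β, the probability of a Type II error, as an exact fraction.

A Type II error is failing to reject when Ha holds: with p = 11/20, β = P(S ≤ 11).
Equivalently, β = 1 − P(S ≥ 12) = 636861571623279/640000000000000.

636861571623279/640000000000000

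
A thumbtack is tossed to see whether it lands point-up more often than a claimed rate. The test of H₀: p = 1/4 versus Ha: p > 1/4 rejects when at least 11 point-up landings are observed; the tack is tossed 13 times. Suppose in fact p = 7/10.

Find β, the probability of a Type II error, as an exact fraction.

7788298257/9765625000

Under the alternative p = 7/10, Y ~ Binomial(13, 7/10); β is the probability the test does not reject, P(Y < 11).
Summing C(13,j)·(7/10)^j·(3/10)^{13-j} for j = 0..10 gives 7788298257/9765625000.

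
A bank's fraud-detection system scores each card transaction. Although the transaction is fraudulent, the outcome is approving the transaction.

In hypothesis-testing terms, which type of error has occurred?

Type II error

The null hypothesis here is that the transaction is legitimate.
'Approving the transaction' corresponds to failing to reject H₀.
H₀ was not rejected but H₀ is false — a Type II error (false negative).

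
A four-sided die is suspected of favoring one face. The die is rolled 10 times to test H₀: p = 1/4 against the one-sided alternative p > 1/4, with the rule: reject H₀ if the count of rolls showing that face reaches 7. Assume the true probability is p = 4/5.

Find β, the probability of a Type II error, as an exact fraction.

Under the alternative p = 4/5, S ~ Binomial(10, 4/5); β is the probability the test does not reject, P(S < 7).
Adding the binomial probabilities P(S=0)+…+P(S=6) at p = 4/5 gives 1180409/9765625.

1180409/9765625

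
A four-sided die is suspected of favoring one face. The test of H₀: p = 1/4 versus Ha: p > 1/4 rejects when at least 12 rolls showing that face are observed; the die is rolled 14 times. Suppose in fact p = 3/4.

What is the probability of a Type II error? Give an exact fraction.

β = P(fail to reject H₀ | Ha true) = P(Y ≤ 11 | p = 3/4), Y ~ Binomial(14, 3/4).
Adding the binomial probabilities P(Y=0)+…+P(Y=11) at p = 3/4 gives 96485417/134217728.

96485417/134217728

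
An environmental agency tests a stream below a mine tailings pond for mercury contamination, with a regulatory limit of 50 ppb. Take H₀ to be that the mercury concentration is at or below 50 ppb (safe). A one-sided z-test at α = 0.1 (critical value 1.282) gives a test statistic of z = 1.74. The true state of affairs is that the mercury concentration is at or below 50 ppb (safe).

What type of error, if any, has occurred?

Type I error

Since z = 1.74 > z* = 1.282, H₀ is rejected.
H₀ is true (actually the mercury concentration is at or below 50 ppb (safe)).
Rejecting a true H₀ is a Type I error.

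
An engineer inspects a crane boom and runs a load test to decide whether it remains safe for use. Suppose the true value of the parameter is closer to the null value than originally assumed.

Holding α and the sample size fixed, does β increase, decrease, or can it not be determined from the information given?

It increases.

When the true parameter is near the null value, the test has a harder time distinguishing Ha from H₀.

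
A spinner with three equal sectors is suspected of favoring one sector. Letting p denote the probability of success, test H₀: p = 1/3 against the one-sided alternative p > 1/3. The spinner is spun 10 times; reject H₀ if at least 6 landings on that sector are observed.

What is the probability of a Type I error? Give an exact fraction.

α = P(reject H₀ | H₀ true) = P(Y ≥ 6 | p = 1/3), with Y ~ Binomial(10, 1/3).
Adding the binomial terms for j = 6 through 10 with p = 1/3 yields 1507/19683.

1507/19683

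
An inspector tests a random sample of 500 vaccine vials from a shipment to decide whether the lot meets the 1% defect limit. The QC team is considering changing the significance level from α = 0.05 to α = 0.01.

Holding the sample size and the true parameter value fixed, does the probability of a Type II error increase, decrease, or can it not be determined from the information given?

It increases.

A smaller α moves the rejection region further into the tail. With the alternative true, more outcomes now fall outside the rejection region, so failing to reject becomes more likely.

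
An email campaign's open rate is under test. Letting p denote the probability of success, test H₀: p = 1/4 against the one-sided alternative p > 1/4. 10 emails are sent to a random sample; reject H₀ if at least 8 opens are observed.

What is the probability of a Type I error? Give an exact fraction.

109/262144

α = P(reject H₀ | H₀ true) = P(K ≥ 8 | p = 1/4), with K ~ Binomial(10, 1/4).
Summing C(10,j)(1/4)^j(3/4)^{10−j} for j = 8,…,10 gives 109/262144.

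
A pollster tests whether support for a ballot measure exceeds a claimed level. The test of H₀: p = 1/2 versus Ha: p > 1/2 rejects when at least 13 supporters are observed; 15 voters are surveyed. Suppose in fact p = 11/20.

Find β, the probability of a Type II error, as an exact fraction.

β = P(fail to reject H₀ | Ha true) = P(Y ≤ 12 | p = 11/20), Y ~ Binomial(15, 11/20).
Equivalently, β = 1 − P(Y ≥ 13) = 32418940857512713659/32768000000000000000.

32418940857512713659/32768000000000000000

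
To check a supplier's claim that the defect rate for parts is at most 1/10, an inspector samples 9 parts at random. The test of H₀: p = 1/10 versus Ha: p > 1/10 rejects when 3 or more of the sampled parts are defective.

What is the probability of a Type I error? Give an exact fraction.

Under H₀, X ~ Binomial(9, 1/10); the Type I error rate is P(X ≥ 3).
Computing the lower-tail complement: 1 − 473513931/500000000 = 26486069/500000000.

26486069/500000000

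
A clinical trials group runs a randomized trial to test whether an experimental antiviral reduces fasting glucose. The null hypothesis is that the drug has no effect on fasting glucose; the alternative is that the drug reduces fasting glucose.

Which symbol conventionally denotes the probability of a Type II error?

β

P(Type II error) = P(fail to reject H₀ | H₀ false) = β.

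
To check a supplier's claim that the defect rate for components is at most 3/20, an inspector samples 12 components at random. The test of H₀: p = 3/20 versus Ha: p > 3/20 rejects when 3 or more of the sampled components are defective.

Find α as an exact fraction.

216417823765749/819200000000000

α = P(reject H₀ | H₀ true) = P(K ≥ 3 | p = 3/20), K ~ Binomial(12, 3/20).
α = 1 − P(K ≤ 2) = 1 − 602782176234251/819200000000000 = 216417823765749/819200000000000.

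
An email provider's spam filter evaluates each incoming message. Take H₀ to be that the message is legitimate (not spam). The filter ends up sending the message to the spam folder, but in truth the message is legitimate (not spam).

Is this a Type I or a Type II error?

Type I error

'Sending the message to the spam folder' corresponds to rejecting H₀.
H₀ was rejected but H₀ is true — a Type I error (false positive).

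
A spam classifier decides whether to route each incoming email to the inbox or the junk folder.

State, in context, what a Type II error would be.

With the conventional null hypothesis that the message is legitimate (not spam):
A Type II error is failing to reject H₀ when H₀ is false.
Here that means delivering the message to the inbox when actually the message is spam.

A Type II error would mean concluding that the message is legitimate (not spam) (or at least failing to establish that the message is spam) when in fact the message is spam.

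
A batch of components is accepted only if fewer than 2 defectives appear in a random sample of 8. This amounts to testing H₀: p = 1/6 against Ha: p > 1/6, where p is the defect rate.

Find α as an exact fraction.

663991/1679616

α = P(reject H₀ | H₀ true) = P(X ≥ 2 | p = 1/6), X ~ Binomial(8, 1/6).
Via the complement, α = 1 − Σ_{j=0}^{1} C(8,j)(1/6)^j(5/6)^{8-j} = 663991/1679616.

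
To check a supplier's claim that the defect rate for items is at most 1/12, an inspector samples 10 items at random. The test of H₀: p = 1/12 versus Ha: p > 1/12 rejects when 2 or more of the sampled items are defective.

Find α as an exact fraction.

4133487571/20639121408

The significance level is the probability, assuming p = 1/12, of seeing 2 or more defectives in 10 draws.
Via the complement, α = 1 − Σ_{j=0}^{1} C(10,j)(1/12)^j(11/12)^{10-j} = 4133487571/20639121408.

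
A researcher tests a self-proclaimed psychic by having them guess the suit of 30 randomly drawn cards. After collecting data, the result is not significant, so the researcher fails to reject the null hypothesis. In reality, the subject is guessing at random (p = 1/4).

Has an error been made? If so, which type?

The conventional null hypothesis here is that the subject is guessing at random (p = 1/4).
The test retained a true H₀ — the decision matches the true state.

No error — this is a correct decision.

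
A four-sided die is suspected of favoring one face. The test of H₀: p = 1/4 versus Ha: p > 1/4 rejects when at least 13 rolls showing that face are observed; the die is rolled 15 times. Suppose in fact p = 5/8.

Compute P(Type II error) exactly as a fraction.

Under the alternative p = 5/8, X ~ Binomial(15, 5/8); β is the probability the test does not reject, P(X < 13).
Summing C(15,j)·(5/8)^j·(3/8)^{15-j} for j = 0..12 gives 33725631854457/35184372088832.

33725631854457/35184372088832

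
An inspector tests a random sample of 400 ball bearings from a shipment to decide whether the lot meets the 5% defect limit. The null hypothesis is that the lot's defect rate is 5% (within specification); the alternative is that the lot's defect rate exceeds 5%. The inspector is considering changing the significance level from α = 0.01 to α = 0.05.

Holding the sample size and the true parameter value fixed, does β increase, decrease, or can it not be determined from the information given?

A larger α widens the rejection region, so when the alternative is true more outcomes lead to rejection — failing to reject becomes less likely.

It decreases.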